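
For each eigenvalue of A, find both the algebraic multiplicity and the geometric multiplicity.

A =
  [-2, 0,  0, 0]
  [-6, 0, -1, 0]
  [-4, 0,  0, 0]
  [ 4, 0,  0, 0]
λ = -2: alg = 1, geom = 1; λ = 0: alg = 3, geom = 2

Step 1 — factor the characteristic polynomial to read off the algebraic multiplicities:
  χ_A(x) = x^3*(x + 2)

Step 2 — compute geometric multiplicities via the rank-nullity identity g(λ) = n − rank(A − λI):
  rank(A − (-2)·I) = 3, so dim ker(A − (-2)·I) = n − 3 = 1
  rank(A − (0)·I) = 2, so dim ker(A − (0)·I) = n − 2 = 2

Summary:
  λ = -2: algebraic multiplicity = 1, geometric multiplicity = 1
  λ = 0: algebraic multiplicity = 3, geometric multiplicity = 2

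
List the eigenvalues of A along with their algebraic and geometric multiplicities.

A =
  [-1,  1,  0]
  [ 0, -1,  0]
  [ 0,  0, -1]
λ = -1: alg = 3, geom = 2

Step 1 — factor the characteristic polynomial to read off the algebraic multiplicities:
  χ_A(x) = (x + 1)^3

Step 2 — compute geometric multiplicities via the rank-nullity identity g(λ) = n − rank(A − λI):
  rank(A − (-1)·I) = 1, so dim ker(A − (-1)·I) = n − 1 = 2

Summary:
  λ = -1: algebraic multiplicity = 3, geometric multiplicity = 2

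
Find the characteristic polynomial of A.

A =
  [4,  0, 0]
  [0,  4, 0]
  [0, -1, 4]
x^3 - 12*x^2 + 48*x - 64

Expanding det(x·I − A) (e.g. by cofactor expansion or by noting that A is similar to its Jordan form J, which has the same characteristic polynomial as A) gives
  χ_A(x) = x^3 - 12*x^2 + 48*x - 64
which factors as (x - 4)^3. The eigenvalues (with algebraic multiplicities) are λ = 4 with multiplicity 3.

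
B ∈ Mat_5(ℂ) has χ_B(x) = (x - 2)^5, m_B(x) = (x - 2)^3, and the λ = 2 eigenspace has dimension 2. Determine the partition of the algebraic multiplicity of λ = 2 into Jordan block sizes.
Block sizes for λ = 2: [3, 2]

Step 1 — from the characteristic polynomial, algebraic multiplicity of λ = 2 is 5. From dim ker(B − (2)·I) = 2, there are exactly 2 Jordan blocks for λ = 2.
Step 2 — from the minimal polynomial, the factor (x − 2)^3 tells us the largest block for λ = 2 has size 3.
Step 3 — with total size 5, 2 blocks, and largest block 3, the block sizes (in nonincreasing order) are [3, 2].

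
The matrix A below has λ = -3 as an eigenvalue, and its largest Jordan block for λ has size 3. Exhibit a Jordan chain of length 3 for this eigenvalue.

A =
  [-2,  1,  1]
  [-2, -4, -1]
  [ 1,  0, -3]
A Jordan chain for λ = -3 of length 3:
v_1 = (0, -1, 1)ᵀ
v_2 = (1, -2, 1)ᵀ
v_3 = (1, 0, 0)ᵀ

Let N = A − (-3)·I. We want v_3 with N^3 v_3 = 0 but N^2 v_3 ≠ 0; then v_{j-1} := N · v_j for j = 3, …, 2.

Pick v_3 = (1, 0, 0)ᵀ.
Then v_2 = N · v_3 = (1, -2, 1)ᵀ.
Then v_1 = N · v_2 = (0, -1, 1)ᵀ.

Sanity check: (A − (-3)·I) v_1 = (0, 0, 0)ᵀ = 0. ✓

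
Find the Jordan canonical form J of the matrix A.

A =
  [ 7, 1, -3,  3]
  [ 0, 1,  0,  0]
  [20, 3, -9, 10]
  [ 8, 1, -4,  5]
J_2(1) ⊕ J_2(1)

The characteristic polynomial is
  det(x·I − A) = x^4 - 4*x^3 + 6*x^2 - 4*x + 1 = (x - 1)^4

Eigenvalues and multiplicities (the geometric multiplicity of λ is n − rank(A − λI), which equals the number of Jordan blocks for λ):
  λ = 1: algebraic multiplicity = 4, geometric multiplicity = 2

Determining the block sizes for each eigenvalue:
  λ = 1: with am = 4 and gm = 2, the partition is not yet determined (e.g. several partitions of 4 into 2 parts exist). Let N = A − (1)·I. Computing rank(N^1) = 2, rank(N^2) = 0; the number of blocks of size ≥ j is rank(N^{j−1}) − rank(N^j), giving [2, 2]. So we have 2 block(s) of size 2 → block sizes [2, 2]

Assembling the blocks gives a Jordan form
J =
  [1, 1, 0, 0]
  [0, 1, 0, 0]
  [0, 0, 1, 1]
  [0, 0, 0, 1]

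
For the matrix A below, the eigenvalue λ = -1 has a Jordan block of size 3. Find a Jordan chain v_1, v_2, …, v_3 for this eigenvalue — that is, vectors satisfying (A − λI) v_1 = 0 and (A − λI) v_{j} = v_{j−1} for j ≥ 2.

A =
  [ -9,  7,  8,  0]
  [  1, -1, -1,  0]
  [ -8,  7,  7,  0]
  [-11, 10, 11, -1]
A Jordan chain for λ = -1 of length 3:
v_1 = (7, 0, 7, 10)ᵀ
v_2 = (-8, 1, -8, -11)ᵀ
v_3 = (1, 0, 0, 0)ᵀ

Let N = A − (-1)·I. We want v_3 with N^3 v_3 = 0 but N^2 v_3 ≠ 0; then v_{j-1} := N · v_j for j = 3, …, 2.

Pick v_3 = (1, 0, 0, 0)ᵀ.
Then v_2 = N · v_3 = (-8, 1, -8, -11)ᵀ.
Then v_1 = N · v_2 = (7, 0, 7, 10)ᵀ.

Sanity check: (A − (-1)·I) v_1 = (0, 0, 0, 0)ᵀ = 0. ✓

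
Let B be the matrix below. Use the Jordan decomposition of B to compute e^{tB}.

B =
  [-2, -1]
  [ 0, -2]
e^{tB} =
  [exp(-2*t), -t*exp(-2*t)]
  [0, exp(-2*t)]

Strategy: write B = P · J · P⁻¹ where J is a Jordan canonical form, so e^{tB} = P · e^{tJ} · P⁻¹, and e^{tJ} can be computed block-by-block.

B has Jordan form
J =
  [-2,  1]
  [ 0, -2]
(up to reordering of blocks).

Per-block formulas:
  For a 2×2 Jordan block J_2(-2): exp(t · J_2(-2)) = e^(-2t)·(I + t·N), where N is the 2×2 nilpotent shift.

After assembling e^{tJ} and conjugating by P, we get:

e^{tB} =
  [exp(-2*t), -t*exp(-2*t)]
  [0, exp(-2*t)]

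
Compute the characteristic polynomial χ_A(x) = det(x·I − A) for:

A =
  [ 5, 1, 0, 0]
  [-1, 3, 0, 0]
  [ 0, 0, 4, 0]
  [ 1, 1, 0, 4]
x^4 - 16*x^3 + 96*x^2 - 256*x + 256

Expanding det(x·I − A) (e.g. by cofactor expansion or by noting that A is similar to its Jordan form J, which has the same characteristic polynomial as A) gives
  χ_A(x) = x^4 - 16*x^3 + 96*x^2 - 256*x + 256
which factors as (x - 4)^4. The eigenvalues (with algebraic multiplicities) are λ = 4 with multiplicity 4.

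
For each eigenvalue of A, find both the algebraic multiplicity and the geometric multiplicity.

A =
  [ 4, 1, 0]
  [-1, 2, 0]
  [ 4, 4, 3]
λ = 3: alg = 3, geom = 2

Step 1 — factor the characteristic polynomial to read off the algebraic multiplicities:
  χ_A(x) = (x - 3)^3

Step 2 — compute geometric multiplicities via the rank-nullity identity g(λ) = n − rank(A − λI):
  rank(A − (3)·I) = 1, so dim ker(A − (3)·I) = n − 1 = 2

Summary:
  λ = 3: algebraic multiplicity = 3, geometric multiplicity = 2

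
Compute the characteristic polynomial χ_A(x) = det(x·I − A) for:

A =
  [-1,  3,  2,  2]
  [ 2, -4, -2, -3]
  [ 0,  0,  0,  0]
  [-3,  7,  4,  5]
x^4

Expanding det(x·I − A) (e.g. by cofactor expansion or by noting that A is similar to its Jordan form J, which has the same characteristic polynomial as A) gives
  χ_A(x) = x^4
which factors as x^4. The eigenvalues (with algebraic multiplicities) are λ = 0 with multiplicity 4.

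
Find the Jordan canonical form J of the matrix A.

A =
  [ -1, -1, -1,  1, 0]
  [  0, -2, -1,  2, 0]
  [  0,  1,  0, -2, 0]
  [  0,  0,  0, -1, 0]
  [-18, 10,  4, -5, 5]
J_2(-1) ⊕ J_2(-1) ⊕ J_1(5)

The characteristic polynomial is
  det(x·I − A) = x^5 - x^4 - 14*x^3 - 26*x^2 - 19*x - 5 = (x - 5)*(x + 1)^4

Eigenvalues and multiplicities (the geometric multiplicity of λ is n − rank(A − λI), which equals the number of Jordan blocks for λ):
  λ = -1: algebraic multiplicity = 4, geometric multiplicity = 2
  λ = 5: algebraic multiplicity = 1, geometric multiplicity = 1

Determining the block sizes for each eigenvalue:
  λ = -1: with am = 4 and gm = 2, the partition is not yet determined (e.g. several partitions of 4 into 2 parts exist). Let N = A − (-1)·I. Computing rank(N^1) = 3, rank(N^2) = 1; the number of blocks of size ≥ j is rank(N^{j−1}) − rank(N^j), giving [2, 2]. So we have 2 block(s) of size 2 → block sizes [2, 2]
  λ = 5: one block (gm = 1), so the single block has size am = 1 → block sizes [1]

Assembling the blocks gives a Jordan form
J =
  [-1,  1,  0,  0, 0]
  [ 0, -1,  0,  0, 0]
  [ 0,  0, -1,  1, 0]
  [ 0,  0,  0, -1, 0]
  [ 0,  0,  0,  0, 5]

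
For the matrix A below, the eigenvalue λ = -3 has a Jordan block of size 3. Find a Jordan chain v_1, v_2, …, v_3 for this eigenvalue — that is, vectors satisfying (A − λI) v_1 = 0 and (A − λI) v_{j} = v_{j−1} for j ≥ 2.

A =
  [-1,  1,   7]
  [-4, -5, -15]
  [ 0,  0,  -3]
A Jordan chain for λ = -3 of length 3:
v_1 = (-1, 2, 0)ᵀ
v_2 = (7, -15, 0)ᵀ
v_3 = (0, 0, 1)ᵀ

Let N = A − (-3)·I. We want v_3 with N^3 v_3 = 0 but N^2 v_3 ≠ 0; then v_{j-1} := N · v_j for j = 3, …, 2.

Pick v_3 = (0, 0, 1)ᵀ.
Then v_2 = N · v_3 = (7, -15, 0)ᵀ.
Then v_1 = N · v_2 = (-1, 2, 0)ᵀ.

Sanity check: (A − (-3)·I) v_1 = (0, 0, 0)ᵀ = 0. ✓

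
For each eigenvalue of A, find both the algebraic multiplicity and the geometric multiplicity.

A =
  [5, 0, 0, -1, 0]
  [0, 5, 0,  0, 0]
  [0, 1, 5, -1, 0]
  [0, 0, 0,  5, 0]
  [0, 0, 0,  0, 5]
λ = 5: alg = 5, geom = 3

Step 1 — factor the characteristic polynomial to read off the algebraic multiplicities:
  χ_A(x) = (x - 5)^5

Step 2 — compute geometric multiplicities via the rank-nullity identity g(λ) = n − rank(A − λI):
  rank(A − (5)·I) = 2, so dim ker(A − (5)·I) = n − 2 = 3

Summary:
  λ = 5: algebraic multiplicity = 5, geometric multiplicity = 3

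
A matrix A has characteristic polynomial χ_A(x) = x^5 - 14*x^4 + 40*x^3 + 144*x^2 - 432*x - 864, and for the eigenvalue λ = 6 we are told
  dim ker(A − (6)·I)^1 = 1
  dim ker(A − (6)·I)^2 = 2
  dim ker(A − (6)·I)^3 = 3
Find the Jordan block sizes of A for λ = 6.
Block sizes for λ = 6: [3]

From the dimensions of kernels of powers, the number of Jordan blocks of size at least j is d_j − d_{j−1} where d_j = dim ker(N^j) (with d_0 = 0). Computing the differences gives [1, 1, 1].
The number of blocks of size exactly k is (#blocks of size ≥ k) − (#blocks of size ≥ k + 1), so the partition is: 1 block(s) of size 3.
In nonincreasing order the block sizes are [3].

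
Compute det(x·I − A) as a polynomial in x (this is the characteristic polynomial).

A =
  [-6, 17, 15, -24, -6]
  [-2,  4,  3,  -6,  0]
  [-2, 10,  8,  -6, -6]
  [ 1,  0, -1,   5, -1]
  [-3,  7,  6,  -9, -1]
x^5 - 10*x^4 + 40*x^3 - 80*x^2 + 80*x - 32

Expanding det(x·I − A) (e.g. by cofactor expansion or by noting that A is similar to its Jordan form J, which has the same characteristic polynomial as A) gives
  χ_A(x) = x^5 - 10*x^4 + 40*x^3 - 80*x^2 + 80*x - 32
which factors as (x - 2)^5. The eigenvalues (with algebraic multiplicities) are λ = 2 with multiplicity 5.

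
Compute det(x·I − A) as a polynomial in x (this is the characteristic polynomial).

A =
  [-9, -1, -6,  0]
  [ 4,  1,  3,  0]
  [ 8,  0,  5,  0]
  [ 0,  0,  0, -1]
x^4 + 4*x^3 + 6*x^2 + 4*x + 1

Expanding det(x·I − A) (e.g. by cofactor expansion or by noting that A is similar to its Jordan form J, which has the same characteristic polynomial as A) gives
  χ_A(x) = x^4 + 4*x^3 + 6*x^2 + 4*x + 1
which factors as (x + 1)^4. The eigenvalues (with algebraic multiplicities) are λ = -1 with multiplicity 4.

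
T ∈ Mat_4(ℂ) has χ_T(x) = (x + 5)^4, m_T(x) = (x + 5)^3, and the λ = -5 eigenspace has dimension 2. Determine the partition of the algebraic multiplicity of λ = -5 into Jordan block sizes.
Block sizes for λ = -5: [3, 1]

Step 1 — from the characteristic polynomial, algebraic multiplicity of λ = -5 is 4. From dim ker(T − (-5)·I) = 2, there are exactly 2 Jordan blocks for λ = -5.
Step 2 — from the minimal polynomial, the factor (x + 5)^3 tells us the largest block for λ = -5 has size 3.
Step 3 — with total size 4, 2 blocks, and largest block 3, the block sizes (in nonincreasing order) are [3, 1].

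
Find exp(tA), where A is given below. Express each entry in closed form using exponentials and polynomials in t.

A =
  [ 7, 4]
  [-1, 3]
e^{tA} =
  [2*t*exp(5*t) + exp(5*t), 4*t*exp(5*t)]
  [-t*exp(5*t), -2*t*exp(5*t) + exp(5*t)]

Strategy: write A = P · J · P⁻¹ where J is a Jordan canonical form, so e^{tA} = P · e^{tJ} · P⁻¹, and e^{tJ} can be computed block-by-block.

A has Jordan form
J =
  [5, 1]
  [0, 5]
(up to reordering of blocks).

Per-block formulas:
  For a 2×2 Jordan block J_2(5): exp(t · J_2(5)) = e^(5t)·(I + t·N), where N is the 2×2 nilpotent shift.

After assembling e^{tJ} and conjugating by P, we get:

e^{tA} =
  [2*t*exp(5*t) + exp(5*t), 4*t*exp(5*t)]
  [-t*exp(5*t), -2*t*exp(5*t) + exp(5*t)]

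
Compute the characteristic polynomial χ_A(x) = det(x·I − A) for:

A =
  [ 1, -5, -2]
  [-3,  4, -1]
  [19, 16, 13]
x^3 - 18*x^2 + 108*x - 216

Expanding det(x·I − A) (e.g. by cofactor expansion or by noting that A is similar to its Jordan form J, which has the same characteristic polynomial as A) gives
  χ_A(x) = x^3 - 18*x^2 + 108*x - 216
which factors as (x - 6)^3. The eigenvalues (with algebraic multiplicities) are λ = 6 with multiplicity 3.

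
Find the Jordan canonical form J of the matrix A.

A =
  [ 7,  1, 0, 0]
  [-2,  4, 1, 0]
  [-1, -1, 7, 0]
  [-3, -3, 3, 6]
J_3(6) ⊕ J_1(6)

The characteristic polynomial is
  det(x·I − A) = x^4 - 24*x^3 + 216*x^2 - 864*x + 1296 = (x - 6)^4

Eigenvalues and multiplicities (the geometric multiplicity of λ is n − rank(A − λI), which equals the number of Jordan blocks for λ):
  λ = 6: algebraic multiplicity = 4, geometric multiplicity = 2

Determining the block sizes for each eigenvalue:
  λ = 6: with am = 4 and gm = 2, the partition is not yet determined (e.g. several partitions of 4 into 2 parts exist). Let N = A − (6)·I. Computing rank(N^1) = 2, rank(N^2) = 1, rank(N^3) = 0; the number of blocks of size ≥ j is rank(N^{j−1}) − rank(N^j), giving [2, 1, 1]. So we have 1 block(s) of size 3, 1 block(s) of size 1 → block sizes [3, 1]

Assembling the blocks gives a Jordan form
J =
  [6, 1, 0, 0]
  [0, 6, 1, 0]
  [0, 0, 6, 0]
  [0, 0, 0, 6]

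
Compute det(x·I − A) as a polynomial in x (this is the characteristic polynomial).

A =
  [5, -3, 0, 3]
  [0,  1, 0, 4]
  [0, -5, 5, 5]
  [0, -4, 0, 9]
x^4 - 20*x^3 + 150*x^2 - 500*x + 625

Expanding det(x·I − A) (e.g. by cofactor expansion or by noting that A is similar to its Jordan form J, which has the same characteristic polynomial as A) gives
  χ_A(x) = x^4 - 20*x^3 + 150*x^2 - 500*x + 625
which factors as (x - 5)^4. The eigenvalues (with algebraic multiplicities) are λ = 5 with multiplicity 4.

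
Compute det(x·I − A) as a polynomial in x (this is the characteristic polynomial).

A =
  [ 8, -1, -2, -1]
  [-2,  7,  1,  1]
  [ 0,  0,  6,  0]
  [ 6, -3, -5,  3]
x^4 - 24*x^3 + 216*x^2 - 864*x + 1296

Expanding det(x·I − A) (e.g. by cofactor expansion or by noting that A is similar to its Jordan form J, which has the same characteristic polynomial as A) gives
  χ_A(x) = x^4 - 24*x^3 + 216*x^2 - 864*x + 1296
which factors as (x - 6)^4. The eigenvalues (with algebraic multiplicities) are λ = 6 with multiplicity 4.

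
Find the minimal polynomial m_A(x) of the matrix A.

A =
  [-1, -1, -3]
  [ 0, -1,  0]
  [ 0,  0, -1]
x^2 + 2*x + 1

The characteristic polynomial is χ_A(x) = (x + 1)^3, so the eigenvalues are known. The minimal polynomial is
  m_A(x) = Π_λ (x − λ)^{k_λ}
where k_λ is the size of the *largest* Jordan block for λ (equivalently, the smallest k with (A − λI)^k v = 0 for every generalised eigenvector v of λ).

  λ = -1: largest Jordan block has size 2, contributing (x + 1)^2

So m_A(x) = (x + 1)^2 = x^2 + 2*x + 1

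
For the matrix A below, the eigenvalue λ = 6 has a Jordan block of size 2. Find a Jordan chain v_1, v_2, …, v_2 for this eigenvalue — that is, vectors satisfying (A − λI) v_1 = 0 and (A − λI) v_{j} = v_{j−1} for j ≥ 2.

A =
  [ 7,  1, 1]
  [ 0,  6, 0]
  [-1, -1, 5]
A Jordan chain for λ = 6 of length 2:
v_1 = (1, 0, -1)ᵀ
v_2 = (1, 0, 0)ᵀ

Let N = A − (6)·I. We want v_2 with N^2 v_2 = 0 but N^1 v_2 ≠ 0; then v_{j-1} := N · v_j for j = 2, …, 2.

Pick v_2 = (1, 0, 0)ᵀ.
Then v_1 = N · v_2 = (1, 0, -1)ᵀ.

Sanity check: (A − (6)·I) v_1 = (0, 0, 0)ᵀ = 0. ✓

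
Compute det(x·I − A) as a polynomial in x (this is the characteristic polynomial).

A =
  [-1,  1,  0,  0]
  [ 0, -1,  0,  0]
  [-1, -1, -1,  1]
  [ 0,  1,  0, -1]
x^4 + 4*x^3 + 6*x^2 + 4*x + 1

Expanding det(x·I − A) (e.g. by cofactor expansion or by noting that A is similar to its Jordan form J, which has the same characteristic polynomial as A) gives
  χ_A(x) = x^4 + 4*x^3 + 6*x^2 + 4*x + 1
which factors as (x + 1)^4. The eigenvalues (with algebraic multiplicities) are λ = -1 with multiplicity 4.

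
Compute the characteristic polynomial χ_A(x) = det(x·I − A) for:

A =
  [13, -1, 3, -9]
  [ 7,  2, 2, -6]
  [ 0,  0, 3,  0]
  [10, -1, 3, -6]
x^4 - 12*x^3 + 54*x^2 - 108*x + 81

Expanding det(x·I − A) (e.g. by cofactor expansion or by noting that A is similar to its Jordan form J, which has the same characteristic polynomial as A) gives
  χ_A(x) = x^4 - 12*x^3 + 54*x^2 - 108*x + 81
which factors as (x - 3)^4. The eigenvalues (with algebraic multiplicities) are λ = 3 with multiplicity 4.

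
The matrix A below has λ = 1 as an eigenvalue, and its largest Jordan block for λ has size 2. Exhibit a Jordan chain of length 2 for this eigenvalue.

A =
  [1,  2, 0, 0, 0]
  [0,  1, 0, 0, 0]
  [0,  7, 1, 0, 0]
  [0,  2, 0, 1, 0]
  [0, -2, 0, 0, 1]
A Jordan chain for λ = 1 of length 2:
v_1 = (2, 0, 7, 2, -2)ᵀ
v_2 = (0, 1, 0, 0, 0)ᵀ

Let N = A − (1)·I. We want v_2 with N^2 v_2 = 0 but N^1 v_2 ≠ 0; then v_{j-1} := N · v_j for j = 2, …, 2.

Pick v_2 = (0, 1, 0, 0, 0)ᵀ.
Then v_1 = N · v_2 = (2, 0, 7, 2, -2)ᵀ.

Sanity check: (A − (1)·I) v_1 = (0, 0, 0, 0, 0)ᵀ = 0. ✓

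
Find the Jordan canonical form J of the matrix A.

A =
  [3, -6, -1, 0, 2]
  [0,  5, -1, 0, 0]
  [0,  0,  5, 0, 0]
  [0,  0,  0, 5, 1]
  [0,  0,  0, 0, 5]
J_1(3) ⊕ J_2(5) ⊕ J_2(5)

The characteristic polynomial is
  det(x·I − A) = x^5 - 23*x^4 + 210*x^3 - 950*x^2 + 2125*x - 1875 = (x - 5)^4*(x - 3)

Eigenvalues and multiplicities (the geometric multiplicity of λ is n − rank(A − λI), which equals the number of Jordan blocks for λ):
  λ = 3: algebraic multiplicity = 1, geometric multiplicity = 1
  λ = 5: algebraic multiplicity = 4, geometric multiplicity = 2

Determining the block sizes for each eigenvalue:
  λ = 3: one block (gm = 1), so the single block has size am = 1 → block sizes [1]
  λ = 5: with am = 4 and gm = 2, the partition is not yet determined (e.g. several partitions of 4 into 2 parts exist). Let N = A − (5)·I. Computing rank(N^1) = 3, rank(N^2) = 1; the number of blocks of size ≥ j is rank(N^{j−1}) − rank(N^j), giving [2, 2]. So we have 2 block(s) of size 2 → block sizes [2, 2]

Assembling the blocks gives a Jordan form
J =
  [3, 0, 0, 0, 0]
  [0, 5, 1, 0, 0]
  [0, 0, 5, 0, 0]
  [0, 0, 0, 5, 1]
  [0, 0, 0, 0, 5]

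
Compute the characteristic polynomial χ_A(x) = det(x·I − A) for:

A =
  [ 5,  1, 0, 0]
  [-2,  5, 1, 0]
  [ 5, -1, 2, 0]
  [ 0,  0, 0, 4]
x^4 - 16*x^3 + 96*x^2 - 256*x + 256

Expanding det(x·I − A) (e.g. by cofactor expansion or by noting that A is similar to its Jordan form J, which has the same characteristic polynomial as A) gives
  χ_A(x) = x^4 - 16*x^3 + 96*x^2 - 256*x + 256
which factors as (x - 4)^4. The eigenvalues (with algebraic multiplicities) are λ = 4 with multiplicity 4.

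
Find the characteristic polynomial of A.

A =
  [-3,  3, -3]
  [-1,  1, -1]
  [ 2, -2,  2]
x^3

Expanding det(x·I − A) (e.g. by cofactor expansion or by noting that A is similar to its Jordan form J, which has the same characteristic polynomial as A) gives
  χ_A(x) = x^3
which factors as x^3. The eigenvalues (with algebraic multiplicities) are λ = 0 with multiplicity 3.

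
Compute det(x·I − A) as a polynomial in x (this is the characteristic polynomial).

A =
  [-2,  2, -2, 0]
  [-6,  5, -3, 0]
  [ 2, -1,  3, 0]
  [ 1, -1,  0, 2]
x^4 - 8*x^3 + 24*x^2 - 32*x + 16

Expanding det(x·I − A) (e.g. by cofactor expansion or by noting that A is similar to its Jordan form J, which has the same characteristic polynomial as A) gives
  χ_A(x) = x^4 - 8*x^3 + 24*x^2 - 32*x + 16
which factors as (x - 2)^4. The eigenvalues (with algebraic multiplicities) are λ = 2 with multiplicity 4.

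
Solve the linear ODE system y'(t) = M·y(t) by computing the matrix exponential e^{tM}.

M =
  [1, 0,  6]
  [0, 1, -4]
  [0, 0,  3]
e^{tM} =
  [exp(t), 0, 3*exp(3*t) - 3*exp(t)]
  [0, exp(t), -2*exp(3*t) + 2*exp(t)]
  [0, 0, exp(3*t)]

Strategy: write M = P · J · P⁻¹ where J is a Jordan canonical form, so e^{tM} = P · e^{tJ} · P⁻¹, and e^{tJ} can be computed block-by-block.

M has Jordan form
J =
  [1, 0, 0]
  [0, 1, 0]
  [0, 0, 3]
(up to reordering of blocks).

Per-block formulas:
  For a 1×1 block at λ = 3: exp(t · [3]) = [e^(3t)].
  For a 1×1 block at λ = 1: exp(t · [1]) = [e^(1t)].

After assembling e^{tJ} and conjugating by P, we get:

e^{tM} =
  [exp(t), 0, 3*exp(3*t) - 3*exp(t)]
  [0, exp(t), -2*exp(3*t) + 2*exp(t)]
  [0, 0, exp(3*t)]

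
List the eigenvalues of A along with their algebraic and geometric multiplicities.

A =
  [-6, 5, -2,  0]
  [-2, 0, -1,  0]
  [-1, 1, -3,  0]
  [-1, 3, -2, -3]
λ = -3: alg = 4, geom = 2

Step 1 — factor the characteristic polynomial to read off the algebraic multiplicities:
  χ_A(x) = (x + 3)^4

Step 2 — compute geometric multiplicities via the rank-nullity identity g(λ) = n − rank(A − λI):
  rank(A − (-3)·I) = 2, so dim ker(A − (-3)·I) = n − 2 = 2

Summary:
  λ = -3: algebraic multiplicity = 4, geometric multiplicity = 2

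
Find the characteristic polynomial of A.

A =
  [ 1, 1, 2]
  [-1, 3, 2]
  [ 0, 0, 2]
x^3 - 6*x^2 + 12*x - 8

Expanding det(x·I − A) (e.g. by cofactor expansion or by noting that A is similar to its Jordan form J, which has the same characteristic polynomial as A) gives
  χ_A(x) = x^3 - 6*x^2 + 12*x - 8
which factors as (x - 2)^3. The eigenvalues (with algebraic multiplicities) are λ = 2 with multiplicity 3.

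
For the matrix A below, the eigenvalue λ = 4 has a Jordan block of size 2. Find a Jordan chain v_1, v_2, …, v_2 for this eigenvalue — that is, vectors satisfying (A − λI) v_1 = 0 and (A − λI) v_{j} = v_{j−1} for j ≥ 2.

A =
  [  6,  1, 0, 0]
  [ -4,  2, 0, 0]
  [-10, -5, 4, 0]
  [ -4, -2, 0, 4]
A Jordan chain for λ = 4 of length 2:
v_1 = (2, -4, -10, -4)ᵀ
v_2 = (1, 0, 0, 0)ᵀ

Let N = A − (4)·I. We want v_2 with N^2 v_2 = 0 but N^1 v_2 ≠ 0; then v_{j-1} := N · v_j for j = 2, …, 2.

Pick v_2 = (1, 0, 0, 0)ᵀ.
Then v_1 = N · v_2 = (2, -4, -10, -4)ᵀ.

Sanity check: (A − (4)·I) v_1 = (0, 0, 0, 0)ᵀ = 0. ✓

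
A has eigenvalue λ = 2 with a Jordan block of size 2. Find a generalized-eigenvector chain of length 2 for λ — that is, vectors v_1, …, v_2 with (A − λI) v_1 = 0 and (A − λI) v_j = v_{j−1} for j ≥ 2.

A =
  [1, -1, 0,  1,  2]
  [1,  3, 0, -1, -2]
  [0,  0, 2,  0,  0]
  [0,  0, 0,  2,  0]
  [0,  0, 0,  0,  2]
A Jordan chain for λ = 2 of length 2:
v_1 = (-1, 1, 0, 0, 0)ᵀ
v_2 = (1, 0, 0, 0, 0)ᵀ

Let N = A − (2)·I. We want v_2 with N^2 v_2 = 0 but N^1 v_2 ≠ 0; then v_{j-1} := N · v_j for j = 2, …, 2.

Pick v_2 = (1, 0, 0, 0, 0)ᵀ.
Then v_1 = N · v_2 = (-1, 1, 0, 0, 0)ᵀ.

Sanity check: (A − (2)·I) v_1 = (0, 0, 0, 0, 0)ᵀ = 0. ✓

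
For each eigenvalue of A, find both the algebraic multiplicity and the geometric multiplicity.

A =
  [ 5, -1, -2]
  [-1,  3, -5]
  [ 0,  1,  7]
λ = 5: alg = 3, geom = 1

Step 1 — factor the characteristic polynomial to read off the algebraic multiplicities:
  χ_A(x) = (x - 5)^3

Step 2 — compute geometric multiplicities via the rank-nullity identity g(λ) = n − rank(A − λI):
  rank(A − (5)·I) = 2, so dim ker(A − (5)·I) = n − 2 = 1

Summary:
  λ = 5: algebraic multiplicity = 3, geometric multiplicity = 1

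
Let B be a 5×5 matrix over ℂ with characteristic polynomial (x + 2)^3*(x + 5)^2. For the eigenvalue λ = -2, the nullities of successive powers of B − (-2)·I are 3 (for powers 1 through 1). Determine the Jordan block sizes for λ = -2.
Block sizes for λ = -2: [1, 1, 1]

From the dimensions of kernels of powers, the number of Jordan blocks of size at least j is d_j − d_{j−1} where d_j = dim ker(N^j) (with d_0 = 0). Computing the differences gives [3].
The number of blocks of size exactly k is (#blocks of size ≥ k) − (#blocks of size ≥ k + 1), so the partition is: 3 block(s) of size 1.
In nonincreasing order the block sizes are [1, 1, 1].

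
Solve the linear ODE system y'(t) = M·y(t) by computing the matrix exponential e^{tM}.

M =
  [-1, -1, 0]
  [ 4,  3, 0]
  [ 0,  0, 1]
e^{tM} =
  [-2*t*exp(t) + exp(t), -t*exp(t), 0]
  [4*t*exp(t), 2*t*exp(t) + exp(t), 0]
  [0, 0, exp(t)]

Strategy: write M = P · J · P⁻¹ where J is a Jordan canonical form, so e^{tM} = P · e^{tJ} · P⁻¹, and e^{tJ} can be computed block-by-block.

M has Jordan form
J =
  [1, 1, 0]
  [0, 1, 0]
  [0, 0, 1]
(up to reordering of blocks).

Per-block formulas:
  For a 2×2 Jordan block J_2(1): exp(t · J_2(1)) = e^(1t)·(I + t·N), where N is the 2×2 nilpotent shift.
  For a 1×1 block at λ = 1: exp(t · [1]) = [e^(1t)].

After assembling e^{tJ} and conjugating by P, we get:

e^{tM} =
  [-2*t*exp(t) + exp(t), -t*exp(t), 0]
  [4*t*exp(t), 2*t*exp(t) + exp(t), 0]
  [0, 0, exp(t)]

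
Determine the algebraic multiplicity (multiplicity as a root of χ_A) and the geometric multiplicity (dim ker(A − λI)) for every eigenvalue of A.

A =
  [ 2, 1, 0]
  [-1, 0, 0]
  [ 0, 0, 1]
λ = 1: alg = 3, geom = 2

Step 1 — factor the characteristic polynomial to read off the algebraic multiplicities:
  χ_A(x) = (x - 1)^3

Step 2 — compute geometric multiplicities via the rank-nullity identity g(λ) = n − rank(A − λI):
  rank(A − (1)·I) = 1, so dim ker(A − (1)·I) = n − 1 = 2

Summary:
  λ = 1: algebraic multiplicity = 3, geometric multiplicity = 2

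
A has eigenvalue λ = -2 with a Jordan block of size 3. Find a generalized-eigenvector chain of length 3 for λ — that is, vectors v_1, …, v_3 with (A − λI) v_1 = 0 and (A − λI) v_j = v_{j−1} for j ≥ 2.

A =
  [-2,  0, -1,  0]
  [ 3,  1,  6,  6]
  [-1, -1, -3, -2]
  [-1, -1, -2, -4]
A Jordan chain for λ = -2 of length 3:
v_1 = (1, -3, 0, 1)ᵀ
v_2 = (0, 3, -1, -1)ᵀ
v_3 = (1, 0, 0, 0)ᵀ

Let N = A − (-2)·I. We want v_3 with N^3 v_3 = 0 but N^2 v_3 ≠ 0; then v_{j-1} := N · v_j for j = 3, …, 2.

Pick v_3 = (1, 0, 0, 0)ᵀ.
Then v_2 = N · v_3 = (0, 3, -1, -1)ᵀ.
Then v_1 = N · v_2 = (1, -3, 0, 1)ᵀ.

Sanity check: (A − (-2)·I) v_1 = (0, 0, 0, 0)ᵀ = 0. ✓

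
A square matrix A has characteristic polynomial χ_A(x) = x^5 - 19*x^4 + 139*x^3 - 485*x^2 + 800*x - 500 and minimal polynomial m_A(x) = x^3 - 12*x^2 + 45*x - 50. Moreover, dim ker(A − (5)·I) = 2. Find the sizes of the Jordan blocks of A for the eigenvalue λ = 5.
Block sizes for λ = 5: [2, 1]

Step 1 — from the characteristic polynomial, algebraic multiplicity of λ = 5 is 3. From dim ker(A − (5)·I) = 2, there are exactly 2 Jordan blocks for λ = 5.
Step 2 — from the minimal polynomial, the factor (x − 5)^2 tells us the largest block for λ = 5 has size 2.
Step 3 — with total size 3, 2 blocks, and largest block 2, the block sizes (in nonincreasing order) are [2, 1].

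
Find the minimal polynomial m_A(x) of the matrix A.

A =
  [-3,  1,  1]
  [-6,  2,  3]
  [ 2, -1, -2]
x^2 + 2*x + 1

The characteristic polynomial is χ_A(x) = (x + 1)^3, so the eigenvalues are known. The minimal polynomial is
  m_A(x) = Π_λ (x − λ)^{k_λ}
where k_λ is the size of the *largest* Jordan block for λ (equivalently, the smallest k with (A − λI)^k v = 0 for every generalised eigenvector v of λ).

  λ = -1: largest Jordan block has size 2, contributing (x + 1)^2

So m_A(x) = (x + 1)^2 = x^2 + 2*x + 1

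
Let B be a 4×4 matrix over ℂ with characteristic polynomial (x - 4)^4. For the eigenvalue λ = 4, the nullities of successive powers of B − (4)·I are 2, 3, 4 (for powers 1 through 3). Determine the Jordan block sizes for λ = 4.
Block sizes for λ = 4: [3, 1]

From the dimensions of kernels of powers, the number of Jordan blocks of size at least j is d_j − d_{j−1} where d_j = dim ker(N^j) (with d_0 = 0). Computing the differences gives [2, 1, 1].
The number of blocks of size exactly k is (#blocks of size ≥ k) − (#blocks of size ≥ k + 1), so the partition is: 1 block(s) of size 1, 1 block(s) of size 3.
In nonincreasing order the block sizes are [3, 1].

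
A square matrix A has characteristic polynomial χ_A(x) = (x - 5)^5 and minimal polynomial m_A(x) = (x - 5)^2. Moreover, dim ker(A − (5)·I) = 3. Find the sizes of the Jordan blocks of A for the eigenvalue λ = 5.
Block sizes for λ = 5: [2, 2, 1]

Step 1 — from the characteristic polynomial, algebraic multiplicity of λ = 5 is 5. From dim ker(A − (5)·I) = 3, there are exactly 3 Jordan blocks for λ = 5.
Step 2 — from the minimal polynomial, the factor (x − 5)^2 tells us the largest block for λ = 5 has size 2.
Step 3 — with total size 5, 3 blocks, and largest block 2, the block sizes (in nonincreasing order) are [2, 2, 1].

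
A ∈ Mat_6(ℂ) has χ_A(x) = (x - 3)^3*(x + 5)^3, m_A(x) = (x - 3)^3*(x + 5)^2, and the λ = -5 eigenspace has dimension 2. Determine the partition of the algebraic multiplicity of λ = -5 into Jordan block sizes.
Block sizes for λ = -5: [2, 1]

Step 1 — from the characteristic polynomial, algebraic multiplicity of λ = -5 is 3. From dim ker(A − (-5)·I) = 2, there are exactly 2 Jordan blocks for λ = -5.
Step 2 — from the minimal polynomial, the factor (x + 5)^2 tells us the largest block for λ = -5 has size 2.
Step 3 — with total size 3, 2 blocks, and largest block 2, the block sizes (in nonincreasing order) are [2, 1].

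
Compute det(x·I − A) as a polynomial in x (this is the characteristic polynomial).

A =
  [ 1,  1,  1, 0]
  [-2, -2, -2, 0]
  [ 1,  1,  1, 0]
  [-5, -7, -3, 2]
x^4 - 2*x^3

Expanding det(x·I − A) (e.g. by cofactor expansion or by noting that A is similar to its Jordan form J, which has the same characteristic polynomial as A) gives
  χ_A(x) = x^4 - 2*x^3
which factors as x^3*(x - 2). The eigenvalues (with algebraic multiplicities) are λ = 0 with multiplicity 3, λ = 2 with multiplicity 1.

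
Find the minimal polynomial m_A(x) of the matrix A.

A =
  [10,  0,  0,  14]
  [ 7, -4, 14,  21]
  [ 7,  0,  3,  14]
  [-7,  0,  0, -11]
x^2 + x - 12

The characteristic polynomial is χ_A(x) = (x - 3)^2*(x + 4)^2, so the eigenvalues are known. The minimal polynomial is
  m_A(x) = Π_λ (x − λ)^{k_λ}
where k_λ is the size of the *largest* Jordan block for λ (equivalently, the smallest k with (A − λI)^k v = 0 for every generalised eigenvector v of λ).

  λ = -4: largest Jordan block has size 1, contributing (x + 4)
  λ = 3: largest Jordan block has size 1, contributing (x − 3)

So m_A(x) = (x - 3)*(x + 4) = x^2 + x - 12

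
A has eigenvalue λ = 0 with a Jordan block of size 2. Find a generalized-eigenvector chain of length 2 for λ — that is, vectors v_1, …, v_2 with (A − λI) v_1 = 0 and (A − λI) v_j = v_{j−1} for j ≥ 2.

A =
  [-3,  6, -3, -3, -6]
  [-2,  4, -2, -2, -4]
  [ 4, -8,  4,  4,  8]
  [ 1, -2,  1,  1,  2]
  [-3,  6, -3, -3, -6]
A Jordan chain for λ = 0 of length 2:
v_1 = (-3, -2, 4, 1, -3)ᵀ
v_2 = (1, 0, 0, 0, 0)ᵀ

Let N = A − (0)·I. We want v_2 with N^2 v_2 = 0 but N^1 v_2 ≠ 0; then v_{j-1} := N · v_j for j = 2, …, 2.

Pick v_2 = (1, 0, 0, 0, 0)ᵀ.
Then v_1 = N · v_2 = (-3, -2, 4, 1, -3)ᵀ.

Sanity check: (A − (0)·I) v_1 = (0, 0, 0, 0, 0)ᵀ = 0. ✓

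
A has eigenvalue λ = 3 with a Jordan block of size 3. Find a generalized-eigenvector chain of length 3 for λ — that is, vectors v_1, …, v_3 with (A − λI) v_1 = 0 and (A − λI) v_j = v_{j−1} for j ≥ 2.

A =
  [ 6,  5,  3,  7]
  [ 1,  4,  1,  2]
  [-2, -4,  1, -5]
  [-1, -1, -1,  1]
A Jordan chain for λ = 3 of length 3:
v_1 = (1, 0, -1, 0)ᵀ
v_2 = (3, 1, -2, -1)ᵀ
v_3 = (1, 0, 0, 0)ᵀ

Let N = A − (3)·I. We want v_3 with N^3 v_3 = 0 but N^2 v_3 ≠ 0; then v_{j-1} := N · v_j for j = 3, …, 2.

Pick v_3 = (1, 0, 0, 0)ᵀ.
Then v_2 = N · v_3 = (3, 1, -2, -1)ᵀ.
Then v_1 = N · v_2 = (1, 0, -1, 0)ᵀ.

Sanity check: (A − (3)·I) v_1 = (0, 0, 0, 0)ᵀ = 0. ✓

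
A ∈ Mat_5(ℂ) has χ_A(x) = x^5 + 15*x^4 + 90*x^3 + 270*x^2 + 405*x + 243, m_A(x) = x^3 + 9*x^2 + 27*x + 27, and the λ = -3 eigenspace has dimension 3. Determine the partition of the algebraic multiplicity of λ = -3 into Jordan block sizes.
Block sizes for λ = -3: [3, 1, 1]

Step 1 — from the characteristic polynomial, algebraic multiplicity of λ = -3 is 5. From dim ker(A − (-3)·I) = 3, there are exactly 3 Jordan blocks for λ = -3.
Step 2 — from the minimal polynomial, the factor (x + 3)^3 tells us the largest block for λ = -3 has size 3.
Step 3 — with total size 5, 3 blocks, and largest block 3, the block sizes (in nonincreasing order) are [3, 1, 1].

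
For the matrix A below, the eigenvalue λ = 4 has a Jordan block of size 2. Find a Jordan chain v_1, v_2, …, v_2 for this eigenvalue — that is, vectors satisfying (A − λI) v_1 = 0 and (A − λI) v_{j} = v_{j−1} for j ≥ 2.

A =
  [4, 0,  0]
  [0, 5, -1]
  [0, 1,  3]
A Jordan chain for λ = 4 of length 2:
v_1 = (0, 1, 1)ᵀ
v_2 = (0, 1, 0)ᵀ

Let N = A − (4)·I. We want v_2 with N^2 v_2 = 0 but N^1 v_2 ≠ 0; then v_{j-1} := N · v_j for j = 2, …, 2.

Pick v_2 = (0, 1, 0)ᵀ.
Then v_1 = N · v_2 = (0, 1, 1)ᵀ.

Sanity check: (A − (4)·I) v_1 = (0, 0, 0)ᵀ = 0. ✓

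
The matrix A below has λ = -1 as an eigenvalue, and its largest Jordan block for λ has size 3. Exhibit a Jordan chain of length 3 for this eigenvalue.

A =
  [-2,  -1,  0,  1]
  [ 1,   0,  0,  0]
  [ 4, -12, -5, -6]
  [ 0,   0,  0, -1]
A Jordan chain for λ = -1 of length 3:
v_1 = (-1, 1, -4, 0)ᵀ
v_2 = (0, 1, -2, 0)ᵀ
v_3 = (1, 0, 0, 1)ᵀ

Let N = A − (-1)·I. We want v_3 with N^3 v_3 = 0 but N^2 v_3 ≠ 0; then v_{j-1} := N · v_j for j = 3, …, 2.

Pick v_3 = (1, 0, 0, 1)ᵀ.
Then v_2 = N · v_3 = (0, 1, -2, 0)ᵀ.
Then v_1 = N · v_2 = (-1, 1, -4, 0)ᵀ.

Sanity check: (A − (-1)·I) v_1 = (0, 0, 0, 0)ᵀ = 0. ✓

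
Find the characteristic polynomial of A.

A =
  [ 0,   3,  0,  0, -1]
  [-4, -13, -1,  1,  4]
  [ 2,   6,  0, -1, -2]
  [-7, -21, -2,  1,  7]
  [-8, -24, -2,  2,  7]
x^5 + 5*x^4 + 10*x^3 + 10*x^2 + 5*x + 1

Expanding det(x·I − A) (e.g. by cofactor expansion or by noting that A is similar to its Jordan form J, which has the same characteristic polynomial as A) gives
  χ_A(x) = x^5 + 5*x^4 + 10*x^3 + 10*x^2 + 5*x + 1
which factors as (x + 1)^5. The eigenvalues (with algebraic multiplicities) are λ = -1 with multiplicity 5.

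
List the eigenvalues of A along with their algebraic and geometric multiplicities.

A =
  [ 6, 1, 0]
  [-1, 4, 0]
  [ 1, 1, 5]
λ = 5: alg = 3, geom = 2

Step 1 — factor the characteristic polynomial to read off the algebraic multiplicities:
  χ_A(x) = (x - 5)^3

Step 2 — compute geometric multiplicities via the rank-nullity identity g(λ) = n − rank(A − λI):
  rank(A − (5)·I) = 1, so dim ker(A − (5)·I) = n − 1 = 2

Summary:
  λ = 5: algebraic multiplicity = 3, geometric multiplicity = 2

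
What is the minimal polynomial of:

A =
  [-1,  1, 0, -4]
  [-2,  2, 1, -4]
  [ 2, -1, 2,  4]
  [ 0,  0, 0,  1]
x^3 - 3*x^2 + 3*x - 1

The characteristic polynomial is χ_A(x) = (x - 1)^4, so the eigenvalues are known. The minimal polynomial is
  m_A(x) = Π_λ (x − λ)^{k_λ}
where k_λ is the size of the *largest* Jordan block for λ (equivalently, the smallest k with (A − λI)^k v = 0 for every generalised eigenvector v of λ).

  λ = 1: largest Jordan block has size 3, contributing (x − 1)^3

So m_A(x) = (x - 1)^3 = x^3 - 3*x^2 + 3*x - 1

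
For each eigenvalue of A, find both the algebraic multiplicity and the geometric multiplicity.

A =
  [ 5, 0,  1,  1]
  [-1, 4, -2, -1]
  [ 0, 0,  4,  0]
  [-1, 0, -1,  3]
λ = 4: alg = 4, geom = 2

Step 1 — factor the characteristic polynomial to read off the algebraic multiplicities:
  χ_A(x) = (x - 4)^4

Step 2 — compute geometric multiplicities via the rank-nullity identity g(λ) = n − rank(A − λI):
  rank(A − (4)·I) = 2, so dim ker(A − (4)·I) = n − 2 = 2

Summary:
  λ = 4: algebraic multiplicity = 4, geometric multiplicity = 2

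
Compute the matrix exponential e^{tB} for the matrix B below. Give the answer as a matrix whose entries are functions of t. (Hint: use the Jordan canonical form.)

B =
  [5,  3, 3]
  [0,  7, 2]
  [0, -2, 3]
e^{tB} =
  [exp(5*t), 3*t*exp(5*t), 3*t*exp(5*t)]
  [0, 2*t*exp(5*t) + exp(5*t), 2*t*exp(5*t)]
  [0, -2*t*exp(5*t), -2*t*exp(5*t) + exp(5*t)]

Strategy: write B = P · J · P⁻¹ where J is a Jordan canonical form, so e^{tB} = P · e^{tJ} · P⁻¹, and e^{tJ} can be computed block-by-block.

B has Jordan form
J =
  [5, 1, 0]
  [0, 5, 0]
  [0, 0, 5]
(up to reordering of blocks).

Per-block formulas:
  For a 2×2 Jordan block J_2(5): exp(t · J_2(5)) = e^(5t)·(I + t·N), where N is the 2×2 nilpotent shift.
  For a 1×1 block at λ = 5: exp(t · [5]) = [e^(5t)].

After assembling e^{tJ} and conjugating by P, we get:

e^{tB} =
  [exp(5*t), 3*t*exp(5*t), 3*t*exp(5*t)]
  [0, 2*t*exp(5*t) + exp(5*t), 2*t*exp(5*t)]
  [0, -2*t*exp(5*t), -2*t*exp(5*t) + exp(5*t)]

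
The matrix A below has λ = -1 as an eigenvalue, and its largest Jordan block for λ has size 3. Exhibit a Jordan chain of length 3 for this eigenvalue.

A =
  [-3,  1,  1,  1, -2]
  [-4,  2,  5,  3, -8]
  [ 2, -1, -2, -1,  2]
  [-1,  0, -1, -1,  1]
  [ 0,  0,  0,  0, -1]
A Jordan chain for λ = -1 of length 3:
v_1 = (1, 3, -1, 0, 0)ᵀ
v_2 = (-2, -4, 2, -1, 0)ᵀ
v_3 = (1, 0, 0, 0, 0)ᵀ

Let N = A − (-1)·I. We want v_3 with N^3 v_3 = 0 but N^2 v_3 ≠ 0; then v_{j-1} := N · v_j for j = 3, …, 2.

Pick v_3 = (1, 0, 0, 0, 0)ᵀ.
Then v_2 = N · v_3 = (-2, -4, 2, -1, 0)ᵀ.
Then v_1 = N · v_2 = (1, 3, -1, 0, 0)ᵀ.

Sanity check: (A − (-1)·I) v_1 = (0, 0, 0, 0, 0)ᵀ = 0. ✓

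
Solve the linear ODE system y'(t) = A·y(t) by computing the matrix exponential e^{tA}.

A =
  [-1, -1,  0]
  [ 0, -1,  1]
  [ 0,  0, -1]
e^{tA} =
  [exp(-t), -t*exp(-t), -t^2*exp(-t)/2]
  [0, exp(-t), t*exp(-t)]
  [0, 0, exp(-t)]

Strategy: write A = P · J · P⁻¹ where J is a Jordan canonical form, so e^{tA} = P · e^{tJ} · P⁻¹, and e^{tJ} can be computed block-by-block.

A has Jordan form
J =
  [-1,  1,  0]
  [ 0, -1,  1]
  [ 0,  0, -1]
(up to reordering of blocks).

Per-block formulas:
  For a 3×3 Jordan block J_3(-1): exp(t · J_3(-1)) = e^(-1t)·(I + t·N + (t^2/2)·N^2), where N is the 3×3 nilpotent shift.

After assembling e^{tJ} and conjugating by P, we get:

e^{tA} =
  [exp(-t), -t*exp(-t), -t^2*exp(-t)/2]
  [0, exp(-t), t*exp(-t)]
  [0, 0, exp(-t)]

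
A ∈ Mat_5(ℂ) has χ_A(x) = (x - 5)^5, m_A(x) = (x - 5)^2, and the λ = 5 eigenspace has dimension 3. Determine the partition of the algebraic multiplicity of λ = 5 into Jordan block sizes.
Block sizes for λ = 5: [2, 2, 1]

Step 1 — from the characteristic polynomial, algebraic multiplicity of λ = 5 is 5. From dim ker(A − (5)·I) = 3, there are exactly 3 Jordan blocks for λ = 5.
Step 2 — from the minimal polynomial, the factor (x − 5)^2 tells us the largest block for λ = 5 has size 2.
Step 3 — with total size 5, 3 blocks, and largest block 2, the block sizes (in nonincreasing order) are [2, 2, 1].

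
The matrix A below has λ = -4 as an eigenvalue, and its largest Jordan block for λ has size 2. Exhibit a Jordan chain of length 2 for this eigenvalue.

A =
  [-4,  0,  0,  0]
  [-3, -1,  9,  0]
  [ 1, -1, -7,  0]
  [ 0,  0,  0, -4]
A Jordan chain for λ = -4 of length 2:
v_1 = (0, -3, 1, 0)ᵀ
v_2 = (1, 0, 0, 0)ᵀ

Let N = A − (-4)·I. We want v_2 with N^2 v_2 = 0 but N^1 v_2 ≠ 0; then v_{j-1} := N · v_j for j = 2, …, 2.

Pick v_2 = (1, 0, 0, 0)ᵀ.
Then v_1 = N · v_2 = (0, -3, 1, 0)ᵀ.

Sanity check: (A − (-4)·I) v_1 = (0, 0, 0, 0)ᵀ = 0. ✓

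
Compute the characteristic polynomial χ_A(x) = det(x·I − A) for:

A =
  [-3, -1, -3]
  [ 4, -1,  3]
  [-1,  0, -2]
x^3 + 6*x^2 + 12*x + 8

Expanding det(x·I − A) (e.g. by cofactor expansion or by noting that A is similar to its Jordan form J, which has the same characteristic polynomial as A) gives
  χ_A(x) = x^3 + 6*x^2 + 12*x + 8
which factors as (x + 2)^3. The eigenvalues (with algebraic multiplicities) are λ = -2 with multiplicity 3.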